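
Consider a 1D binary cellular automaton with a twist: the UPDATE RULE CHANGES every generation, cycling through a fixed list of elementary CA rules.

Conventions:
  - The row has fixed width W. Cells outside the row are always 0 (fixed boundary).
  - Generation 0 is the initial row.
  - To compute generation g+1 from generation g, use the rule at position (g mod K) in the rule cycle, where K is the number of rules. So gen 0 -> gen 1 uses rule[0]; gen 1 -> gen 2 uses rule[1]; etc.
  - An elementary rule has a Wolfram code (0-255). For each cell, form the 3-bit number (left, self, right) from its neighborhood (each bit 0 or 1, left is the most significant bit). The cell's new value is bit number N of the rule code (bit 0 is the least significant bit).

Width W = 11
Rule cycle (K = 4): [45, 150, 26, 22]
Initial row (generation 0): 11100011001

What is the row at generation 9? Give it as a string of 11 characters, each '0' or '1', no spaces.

Answer: 11100111111

Derivation:
Gen 0: 11100011001
Gen 1 (rule 45): 10001010001
Gen 2 (rule 150): 11011011011
Gen 3 (rule 26): 10010010010
Gen 4 (rule 22): 11111111111
Gen 5 (rule 45): 10000000000
Gen 6 (rule 150): 11000000000
Gen 7 (rule 26): 10100000000
Gen 8 (rule 22): 10110000000
Gen 9 (rule 45): 11100111111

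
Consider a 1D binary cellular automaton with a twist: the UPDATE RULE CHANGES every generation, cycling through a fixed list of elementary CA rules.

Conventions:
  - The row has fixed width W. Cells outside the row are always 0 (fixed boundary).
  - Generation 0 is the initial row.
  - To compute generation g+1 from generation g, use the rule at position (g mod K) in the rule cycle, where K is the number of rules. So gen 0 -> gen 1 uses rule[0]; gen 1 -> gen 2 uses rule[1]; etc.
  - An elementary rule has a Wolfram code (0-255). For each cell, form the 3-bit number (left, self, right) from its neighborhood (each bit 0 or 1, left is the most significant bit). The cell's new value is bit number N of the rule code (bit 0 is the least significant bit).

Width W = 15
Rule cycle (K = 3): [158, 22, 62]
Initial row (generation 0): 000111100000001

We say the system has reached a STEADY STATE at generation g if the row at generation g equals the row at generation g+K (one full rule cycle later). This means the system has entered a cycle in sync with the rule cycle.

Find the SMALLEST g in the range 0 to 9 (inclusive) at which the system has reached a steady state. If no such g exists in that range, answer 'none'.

Gen 0: 000111100000001
Gen 1 (rule 158): 001111010000011
Gen 2 (rule 22): 010000011000100
Gen 3 (rule 62): 111000110101110
Gen 4 (rule 158): 110101100101101
Gen 5 (rule 22): 000100011100001
Gen 6 (rule 62): 001110110010011
Gen 7 (rule 158): 011100101111110
Gen 8 (rule 22): 100011100000001
Gen 9 (rule 62): 110110010000011
Gen 10 (rule 158): 100101111000110
Gen 11 (rule 22): 111100000101001
Gen 12 (rule 62): 100010001111111

Answer: none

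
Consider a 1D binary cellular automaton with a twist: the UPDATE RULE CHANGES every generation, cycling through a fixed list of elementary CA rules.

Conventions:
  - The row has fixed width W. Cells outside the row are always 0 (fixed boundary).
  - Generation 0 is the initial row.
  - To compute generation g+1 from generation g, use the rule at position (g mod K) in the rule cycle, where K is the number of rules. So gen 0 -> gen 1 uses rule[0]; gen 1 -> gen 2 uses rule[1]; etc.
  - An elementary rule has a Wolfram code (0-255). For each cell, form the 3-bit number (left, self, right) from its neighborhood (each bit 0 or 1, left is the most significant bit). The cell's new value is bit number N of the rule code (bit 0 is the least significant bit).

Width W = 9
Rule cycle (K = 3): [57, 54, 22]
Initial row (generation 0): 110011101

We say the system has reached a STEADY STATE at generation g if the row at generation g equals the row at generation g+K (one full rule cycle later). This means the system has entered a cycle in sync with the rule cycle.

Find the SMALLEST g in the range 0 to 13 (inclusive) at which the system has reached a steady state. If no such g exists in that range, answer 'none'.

Gen 0: 110011101
Gen 1 (rule 57): 101010010
Gen 2 (rule 54): 111111111
Gen 3 (rule 22): 000000000
Gen 4 (rule 57): 111111111
Gen 5 (rule 54): 000000000
Gen 6 (rule 22): 000000000
Gen 7 (rule 57): 111111111
Gen 8 (rule 54): 000000000
Gen 9 (rule 22): 000000000
Gen 10 (rule 57): 111111111
Gen 11 (rule 54): 000000000
Gen 12 (rule 22): 000000000
Gen 13 (rule 57): 111111111
Gen 14 (rule 54): 000000000
Gen 15 (rule 22): 000000000
Gen 16 (rule 57): 111111111

Answer: 3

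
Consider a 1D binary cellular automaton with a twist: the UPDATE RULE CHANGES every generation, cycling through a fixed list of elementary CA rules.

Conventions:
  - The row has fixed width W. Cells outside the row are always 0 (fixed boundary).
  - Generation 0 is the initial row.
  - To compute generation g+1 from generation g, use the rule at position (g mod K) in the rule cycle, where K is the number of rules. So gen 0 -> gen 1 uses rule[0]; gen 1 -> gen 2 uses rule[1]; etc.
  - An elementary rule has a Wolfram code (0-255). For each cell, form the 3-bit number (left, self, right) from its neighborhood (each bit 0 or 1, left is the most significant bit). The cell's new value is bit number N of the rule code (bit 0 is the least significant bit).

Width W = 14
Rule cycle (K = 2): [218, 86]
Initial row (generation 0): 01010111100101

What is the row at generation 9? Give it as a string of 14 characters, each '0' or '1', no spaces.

Answer: 00010100010011

Derivation:
Gen 0: 01010111100101
Gen 1 (rule 218): 10000111111000
Gen 2 (rule 86): 11001000001100
Gen 3 (rule 218): 11110100011110
Gen 4 (rule 86): 00010110100011
Gen 5 (rule 218): 00100110010111
Gen 6 (rule 86): 01111011110001
Gen 7 (rule 218): 11111011111010
Gen 8 (rule 86): 00001000001011
Gen 9 (rule 218): 00010100010011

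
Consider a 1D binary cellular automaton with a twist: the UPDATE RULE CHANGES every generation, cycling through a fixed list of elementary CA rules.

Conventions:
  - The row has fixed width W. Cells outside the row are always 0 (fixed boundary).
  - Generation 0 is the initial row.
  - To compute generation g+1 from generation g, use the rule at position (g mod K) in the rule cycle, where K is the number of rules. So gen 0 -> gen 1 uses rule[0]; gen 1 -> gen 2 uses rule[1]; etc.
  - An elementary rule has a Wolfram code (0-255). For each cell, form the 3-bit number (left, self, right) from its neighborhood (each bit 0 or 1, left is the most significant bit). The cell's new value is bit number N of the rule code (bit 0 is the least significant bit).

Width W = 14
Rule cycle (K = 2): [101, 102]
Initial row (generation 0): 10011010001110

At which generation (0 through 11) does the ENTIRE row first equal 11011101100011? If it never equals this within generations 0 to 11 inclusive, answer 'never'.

Gen 0: 10011010001110
Gen 1 (rule 101): 10001110100010
Gen 2 (rule 102): 10010011100110
Gen 3 (rule 101): 10010000100010
Gen 4 (rule 102): 10110001100110
Gen 5 (rule 101): 11010100100010
Gen 6 (rule 102): 01111101100110
Gen 7 (rule 101): 00000110100010
Gen 8 (rule 102): 00001011100110
Gen 9 (rule 101): 11101100100010
Gen 10 (rule 102): 00110101100110
Gen 11 (rule 101): 10011110100010

Answer: never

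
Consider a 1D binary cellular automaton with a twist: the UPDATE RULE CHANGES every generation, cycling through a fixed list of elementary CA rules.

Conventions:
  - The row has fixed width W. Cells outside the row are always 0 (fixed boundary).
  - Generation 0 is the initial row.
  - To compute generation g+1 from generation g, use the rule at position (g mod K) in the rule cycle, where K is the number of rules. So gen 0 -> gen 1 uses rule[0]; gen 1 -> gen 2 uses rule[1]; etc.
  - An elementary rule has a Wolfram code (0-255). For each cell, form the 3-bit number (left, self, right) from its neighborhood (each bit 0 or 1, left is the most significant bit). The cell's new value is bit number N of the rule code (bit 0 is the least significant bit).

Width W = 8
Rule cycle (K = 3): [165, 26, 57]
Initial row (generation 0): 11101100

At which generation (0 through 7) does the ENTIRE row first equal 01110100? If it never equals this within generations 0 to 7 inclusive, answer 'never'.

Gen 0: 11101100
Gen 1 (rule 165): 01010001
Gen 2 (rule 26): 10001010
Gen 3 (rule 57): 01100101
Gen 4 (rule 165): 00000111
Gen 5 (rule 26): 00001100
Gen 6 (rule 57): 11101011
Gen 7 (rule 165): 01011100

Answer: never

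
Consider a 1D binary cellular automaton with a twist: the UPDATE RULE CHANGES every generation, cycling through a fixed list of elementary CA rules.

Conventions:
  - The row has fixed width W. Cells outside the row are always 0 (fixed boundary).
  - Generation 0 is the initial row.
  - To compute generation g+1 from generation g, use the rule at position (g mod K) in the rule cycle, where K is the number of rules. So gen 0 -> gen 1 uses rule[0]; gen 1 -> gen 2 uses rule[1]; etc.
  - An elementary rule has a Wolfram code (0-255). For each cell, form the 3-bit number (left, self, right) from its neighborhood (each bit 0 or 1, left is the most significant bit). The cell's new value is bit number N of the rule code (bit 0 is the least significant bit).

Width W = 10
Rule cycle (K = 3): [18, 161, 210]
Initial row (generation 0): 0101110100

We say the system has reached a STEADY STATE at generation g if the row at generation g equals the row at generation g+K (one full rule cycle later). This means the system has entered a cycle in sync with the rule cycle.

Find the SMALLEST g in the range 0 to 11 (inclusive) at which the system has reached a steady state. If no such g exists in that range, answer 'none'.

Gen 0: 0101110100
Gen 1 (rule 18): 1000000010
Gen 2 (rule 161): 0011111000
Gen 3 (rule 210): 0101111100
Gen 4 (rule 18): 1000000010
Gen 5 (rule 161): 0011111000
Gen 6 (rule 210): 0101111100
Gen 7 (rule 18): 1000000010
Gen 8 (rule 161): 0011111000
Gen 9 (rule 210): 0101111100
Gen 10 (rule 18): 1000000010
Gen 11 (rule 161): 0011111000
Gen 12 (rule 210): 0101111100
Gen 13 (rule 18): 1000000010
Gen 14 (rule 161): 0011111000

Answer: 1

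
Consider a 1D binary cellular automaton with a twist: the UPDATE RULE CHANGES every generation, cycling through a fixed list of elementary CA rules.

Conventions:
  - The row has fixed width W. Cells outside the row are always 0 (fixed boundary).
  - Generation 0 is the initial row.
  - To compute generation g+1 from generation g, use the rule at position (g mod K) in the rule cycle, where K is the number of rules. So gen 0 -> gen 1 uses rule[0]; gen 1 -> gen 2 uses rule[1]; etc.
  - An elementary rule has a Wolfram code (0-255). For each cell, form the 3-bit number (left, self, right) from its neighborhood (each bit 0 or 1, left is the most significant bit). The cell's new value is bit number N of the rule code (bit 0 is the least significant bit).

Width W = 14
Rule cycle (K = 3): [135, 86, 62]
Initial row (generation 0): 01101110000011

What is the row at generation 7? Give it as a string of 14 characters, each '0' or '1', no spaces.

Answer: 10111101000100

Derivation:
Gen 0: 01101110000011
Gen 1 (rule 135): 10000100111100
Gen 2 (rule 86): 11001111000110
Gen 3 (rule 62): 10111000101101
Gen 4 (rule 135): 10010011100001
Gen 5 (rule 86): 11111100110011
Gen 6 (rule 62): 10000011101110
Gen 7 (rule 135): 10111101000100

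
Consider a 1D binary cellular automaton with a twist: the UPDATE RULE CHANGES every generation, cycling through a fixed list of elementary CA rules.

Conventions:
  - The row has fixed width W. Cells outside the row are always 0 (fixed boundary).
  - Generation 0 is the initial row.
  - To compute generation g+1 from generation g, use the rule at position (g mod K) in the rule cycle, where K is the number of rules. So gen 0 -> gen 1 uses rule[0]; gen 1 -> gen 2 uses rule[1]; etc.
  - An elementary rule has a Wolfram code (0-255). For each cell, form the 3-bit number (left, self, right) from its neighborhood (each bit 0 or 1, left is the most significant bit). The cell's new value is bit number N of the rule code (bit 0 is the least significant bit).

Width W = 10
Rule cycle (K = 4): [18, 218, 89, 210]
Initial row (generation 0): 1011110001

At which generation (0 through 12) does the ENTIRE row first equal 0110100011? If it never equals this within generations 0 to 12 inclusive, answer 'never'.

Answer: never

Derivation:
Gen 0: 1011110001
Gen 1 (rule 18): 0000001010
Gen 2 (rule 218): 0000010001
Gen 3 (rule 89): 1111001100
Gen 4 (rule 210): 0111110110
Gen 5 (rule 18): 1000000001
Gen 6 (rule 218): 0100000010
Gen 7 (rule 89): 0011111001
Gen 8 (rule 210): 0101111110
Gen 9 (rule 18): 1000000001
Gen 10 (rule 218): 0100000010
Gen 11 (rule 89): 0011111001
Gen 12 (rule 210): 0101111110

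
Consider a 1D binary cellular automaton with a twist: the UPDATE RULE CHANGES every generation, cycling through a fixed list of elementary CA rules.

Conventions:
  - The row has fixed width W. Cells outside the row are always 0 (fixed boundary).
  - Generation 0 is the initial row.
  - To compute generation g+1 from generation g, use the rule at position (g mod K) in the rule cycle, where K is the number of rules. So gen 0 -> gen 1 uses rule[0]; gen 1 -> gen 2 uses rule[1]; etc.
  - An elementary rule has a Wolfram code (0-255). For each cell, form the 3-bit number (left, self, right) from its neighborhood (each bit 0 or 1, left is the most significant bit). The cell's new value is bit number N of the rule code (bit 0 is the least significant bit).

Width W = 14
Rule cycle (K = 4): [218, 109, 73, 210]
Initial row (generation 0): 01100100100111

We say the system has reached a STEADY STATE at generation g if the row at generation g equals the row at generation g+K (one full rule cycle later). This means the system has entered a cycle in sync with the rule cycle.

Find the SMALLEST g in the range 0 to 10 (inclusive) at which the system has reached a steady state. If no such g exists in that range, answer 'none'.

Answer: 10

Derivation:
Gen 0: 01100100100111
Gen 1 (rule 218): 11111011011111
Gen 2 (rule 109): 10001111110001
Gen 3 (rule 73): 00101000010100
Gen 4 (rule 210): 01000100100010
Gen 5 (rule 218): 10101011010101
Gen 6 (rule 109): 11111111111111
Gen 7 (rule 73): 10000000000001
Gen 8 (rule 210): 01000000000010
Gen 9 (rule 218): 10100000000101
Gen 10 (rule 109): 11101111110111
Gen 11 (rule 73): 10101000010101
Gen 12 (rule 210): 00000100100000
Gen 13 (rule 218): 00001011010000
Gen 14 (rule 109): 11101111110111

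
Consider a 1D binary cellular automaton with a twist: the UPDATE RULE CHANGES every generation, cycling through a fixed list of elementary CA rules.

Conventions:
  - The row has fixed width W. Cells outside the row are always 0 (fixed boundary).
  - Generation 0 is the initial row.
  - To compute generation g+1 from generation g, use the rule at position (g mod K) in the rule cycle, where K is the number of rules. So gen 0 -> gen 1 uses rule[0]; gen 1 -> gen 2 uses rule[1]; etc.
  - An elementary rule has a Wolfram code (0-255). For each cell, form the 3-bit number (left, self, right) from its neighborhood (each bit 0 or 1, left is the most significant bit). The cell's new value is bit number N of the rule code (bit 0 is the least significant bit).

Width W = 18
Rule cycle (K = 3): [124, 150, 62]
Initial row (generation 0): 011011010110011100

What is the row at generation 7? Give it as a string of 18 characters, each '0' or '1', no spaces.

Answer: 111101100111001111

Derivation:
Gen 0: 011011010110011100
Gen 1 (rule 124): 011111111111010110
Gen 2 (rule 150): 101111111110010001
Gen 3 (rule 62): 111000000001111011
Gen 4 (rule 124): 101100000001001111
Gen 5 (rule 150): 100010000011110110
Gen 6 (rule 62): 110111000110001101
Gen 7 (rule 124): 111101100111001111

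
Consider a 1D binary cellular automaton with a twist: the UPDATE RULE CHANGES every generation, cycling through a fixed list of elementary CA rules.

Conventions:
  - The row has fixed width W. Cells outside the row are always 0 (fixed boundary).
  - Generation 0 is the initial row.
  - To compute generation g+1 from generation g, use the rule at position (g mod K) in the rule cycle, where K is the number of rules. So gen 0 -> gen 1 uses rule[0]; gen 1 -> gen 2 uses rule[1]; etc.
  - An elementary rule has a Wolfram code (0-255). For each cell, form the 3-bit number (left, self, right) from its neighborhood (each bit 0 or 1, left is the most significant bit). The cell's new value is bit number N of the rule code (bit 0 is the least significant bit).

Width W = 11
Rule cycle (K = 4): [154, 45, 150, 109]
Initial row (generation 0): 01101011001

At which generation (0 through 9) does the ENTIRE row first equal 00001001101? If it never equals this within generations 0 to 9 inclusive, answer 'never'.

Gen 0: 01101011001
Gen 1 (rule 154): 11000010110
Gen 2 (rule 45): 10011011100
Gen 3 (rule 150): 11100001010
Gen 4 (rule 109): 10101101110
Gen 5 (rule 154): 00001001101
Gen 6 (rule 45): 11101001011
Gen 7 (rule 150): 01001111000
Gen 8 (rule 109): 01001001011
Gen 9 (rule 154): 10110110010

Answer: 5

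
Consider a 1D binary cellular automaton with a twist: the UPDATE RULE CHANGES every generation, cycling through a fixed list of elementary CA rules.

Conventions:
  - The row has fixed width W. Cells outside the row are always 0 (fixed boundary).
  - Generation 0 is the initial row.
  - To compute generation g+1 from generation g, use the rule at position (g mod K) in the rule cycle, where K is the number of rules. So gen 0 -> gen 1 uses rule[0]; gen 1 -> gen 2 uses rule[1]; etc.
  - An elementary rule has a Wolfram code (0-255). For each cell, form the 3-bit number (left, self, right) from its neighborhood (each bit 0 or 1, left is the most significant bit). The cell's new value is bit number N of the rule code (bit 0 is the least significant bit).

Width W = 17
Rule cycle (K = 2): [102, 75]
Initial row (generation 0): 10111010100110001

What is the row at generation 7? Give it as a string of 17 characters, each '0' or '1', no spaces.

Answer: 01011010011101010

Derivation:
Gen 0: 10111010100110001
Gen 1 (rule 102): 11001111101010011
Gen 2 (rule 75): 11011000100000111
Gen 3 (rule 102): 01101001100001001
Gen 4 (rule 75): 11100011101110010
Gen 5 (rule 102): 00100100110010110
Gen 6 (rule 75): 11001001110100110
Gen 7 (rule 102): 01011010011101010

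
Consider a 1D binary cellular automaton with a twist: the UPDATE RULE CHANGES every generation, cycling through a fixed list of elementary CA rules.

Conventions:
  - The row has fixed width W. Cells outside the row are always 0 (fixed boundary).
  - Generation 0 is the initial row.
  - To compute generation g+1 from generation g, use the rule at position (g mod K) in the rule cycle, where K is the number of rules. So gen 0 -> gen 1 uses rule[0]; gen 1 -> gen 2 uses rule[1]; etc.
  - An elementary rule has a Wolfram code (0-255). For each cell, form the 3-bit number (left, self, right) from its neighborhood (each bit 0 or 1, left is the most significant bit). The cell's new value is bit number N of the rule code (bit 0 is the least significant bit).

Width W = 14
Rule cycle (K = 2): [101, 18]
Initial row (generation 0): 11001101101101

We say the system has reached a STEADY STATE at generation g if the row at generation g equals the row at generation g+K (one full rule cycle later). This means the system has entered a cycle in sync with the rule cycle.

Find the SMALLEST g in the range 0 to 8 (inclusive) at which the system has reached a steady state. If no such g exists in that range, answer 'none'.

Answer: 4

Derivation:
Gen 0: 11001101101101
Gen 1 (rule 101): 01000110110111
Gen 2 (rule 18): 10101000000000
Gen 3 (rule 101): 11111011111111
Gen 4 (rule 18): 00000000000000
Gen 5 (rule 101): 11111111111111
Gen 6 (rule 18): 00000000000000
Gen 7 (rule 101): 11111111111111
Gen 8 (rule 18): 00000000000000
Gen 9 (rule 101): 11111111111111
Gen 10 (rule 18): 00000000000000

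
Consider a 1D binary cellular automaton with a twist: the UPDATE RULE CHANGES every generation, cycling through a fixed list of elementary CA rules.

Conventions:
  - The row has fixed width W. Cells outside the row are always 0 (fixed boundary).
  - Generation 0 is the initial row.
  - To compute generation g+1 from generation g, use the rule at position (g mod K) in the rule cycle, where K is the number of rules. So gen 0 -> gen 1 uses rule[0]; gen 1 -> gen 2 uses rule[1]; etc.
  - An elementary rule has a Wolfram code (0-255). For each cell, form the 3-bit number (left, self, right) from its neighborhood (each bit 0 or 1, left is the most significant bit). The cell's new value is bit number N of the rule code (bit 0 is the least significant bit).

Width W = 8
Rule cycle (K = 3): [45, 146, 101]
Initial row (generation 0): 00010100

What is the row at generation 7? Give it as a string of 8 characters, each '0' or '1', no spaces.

Answer: 10101100

Derivation:
Gen 0: 00010100
Gen 1 (rule 45): 11011101
Gen 2 (rule 146): 00001000
Gen 3 (rule 101): 11101011
Gen 4 (rule 45): 10011110
Gen 5 (rule 146): 01101101
Gen 6 (rule 101): 00110111
Gen 7 (rule 45): 10101100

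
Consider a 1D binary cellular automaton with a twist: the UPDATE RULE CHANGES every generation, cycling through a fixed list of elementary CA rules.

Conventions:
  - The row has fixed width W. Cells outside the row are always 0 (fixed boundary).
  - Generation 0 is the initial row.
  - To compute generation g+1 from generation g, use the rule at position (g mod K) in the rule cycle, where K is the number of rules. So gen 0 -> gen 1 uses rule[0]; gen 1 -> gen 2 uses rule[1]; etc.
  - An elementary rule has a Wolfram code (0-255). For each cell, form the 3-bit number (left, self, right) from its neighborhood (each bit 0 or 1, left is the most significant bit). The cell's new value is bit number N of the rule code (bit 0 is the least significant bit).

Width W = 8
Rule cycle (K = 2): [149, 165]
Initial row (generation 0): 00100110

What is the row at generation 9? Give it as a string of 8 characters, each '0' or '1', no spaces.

Gen 0: 00100110
Gen 1 (rule 149): 10110001
Gen 2 (rule 165): 11000101
Gen 3 (rule 149): 00110101
Gen 4 (rule 165): 10001111
Gen 5 (rule 149): 11100110
Gen 6 (rule 165): 01000000
Gen 7 (rule 149): 01111111
Gen 8 (rule 165): 00111110
Gen 9 (rule 149): 10011101

Answer: 10011101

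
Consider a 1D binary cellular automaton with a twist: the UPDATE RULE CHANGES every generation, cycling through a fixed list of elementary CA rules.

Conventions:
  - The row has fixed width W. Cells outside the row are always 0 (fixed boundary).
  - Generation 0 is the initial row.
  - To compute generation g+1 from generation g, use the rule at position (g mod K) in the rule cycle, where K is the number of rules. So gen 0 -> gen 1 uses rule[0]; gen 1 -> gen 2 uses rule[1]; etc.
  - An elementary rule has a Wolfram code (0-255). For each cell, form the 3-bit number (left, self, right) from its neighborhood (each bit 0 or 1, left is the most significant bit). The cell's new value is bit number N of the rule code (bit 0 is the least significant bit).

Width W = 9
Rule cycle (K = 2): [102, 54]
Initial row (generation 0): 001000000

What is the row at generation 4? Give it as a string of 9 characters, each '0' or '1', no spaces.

Gen 0: 001000000
Gen 1 (rule 102): 011000000
Gen 2 (rule 54): 100100000
Gen 3 (rule 102): 101100000
Gen 4 (rule 54): 110010000

Answer: 110010000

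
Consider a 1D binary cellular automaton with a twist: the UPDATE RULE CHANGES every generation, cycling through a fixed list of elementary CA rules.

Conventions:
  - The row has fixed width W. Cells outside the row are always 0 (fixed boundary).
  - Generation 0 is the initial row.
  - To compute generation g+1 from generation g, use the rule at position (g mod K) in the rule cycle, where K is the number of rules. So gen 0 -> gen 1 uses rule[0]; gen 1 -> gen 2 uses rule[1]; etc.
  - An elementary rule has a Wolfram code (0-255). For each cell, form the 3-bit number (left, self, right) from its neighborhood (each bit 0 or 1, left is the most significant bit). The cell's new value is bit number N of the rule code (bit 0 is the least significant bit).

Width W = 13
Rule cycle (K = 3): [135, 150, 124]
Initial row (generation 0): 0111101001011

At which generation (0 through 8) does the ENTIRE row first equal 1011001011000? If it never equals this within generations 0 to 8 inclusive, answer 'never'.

Gen 0: 0111101001011
Gen 1 (rule 135): 1011001011000
Gen 2 (rule 150): 1000111000100
Gen 3 (rule 124): 1100101100110
Gen 4 (rule 135): 0001100001000
Gen 5 (rule 150): 0010010011100
Gen 6 (rule 124): 0011011010110
Gen 7 (rule 135): 1100000010000
Gen 8 (rule 150): 0010000111000

Answer: 1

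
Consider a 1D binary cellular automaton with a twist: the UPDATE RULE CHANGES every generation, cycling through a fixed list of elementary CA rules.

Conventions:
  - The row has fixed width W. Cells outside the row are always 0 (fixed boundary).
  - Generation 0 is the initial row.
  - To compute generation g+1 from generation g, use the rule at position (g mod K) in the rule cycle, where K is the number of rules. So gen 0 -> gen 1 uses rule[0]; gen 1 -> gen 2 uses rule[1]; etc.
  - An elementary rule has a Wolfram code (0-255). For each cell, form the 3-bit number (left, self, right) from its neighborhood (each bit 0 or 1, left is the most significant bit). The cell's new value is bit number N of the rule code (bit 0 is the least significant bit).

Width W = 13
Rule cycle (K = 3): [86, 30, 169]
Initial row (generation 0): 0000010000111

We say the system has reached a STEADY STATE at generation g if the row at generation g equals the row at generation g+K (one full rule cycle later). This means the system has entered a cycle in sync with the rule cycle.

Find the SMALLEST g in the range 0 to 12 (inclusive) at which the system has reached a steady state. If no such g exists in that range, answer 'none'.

Answer: none

Derivation:
Gen 0: 0000010000111
Gen 1 (rule 86): 0000111001001
Gen 2 (rule 30): 0001100111111
Gen 3 (rule 169): 1101000111110
Gen 4 (rule 86): 0101101000011
Gen 5 (rule 30): 1101001100110
Gen 6 (rule 169): 1010001000100
Gen 7 (rule 86): 1011011101110
Gen 8 (rule 30): 1010010001001
Gen 9 (rule 169): 0100000100000
Gen 10 (rule 86): 1110001110000
Gen 11 (rule 30): 1001011001000
Gen 12 (rule 169): 0000110000011
Gen 13 (rule 86): 0001011000101
Gen 14 (rule 30): 0011010101101
Gen 15 (rule 169): 1010101011010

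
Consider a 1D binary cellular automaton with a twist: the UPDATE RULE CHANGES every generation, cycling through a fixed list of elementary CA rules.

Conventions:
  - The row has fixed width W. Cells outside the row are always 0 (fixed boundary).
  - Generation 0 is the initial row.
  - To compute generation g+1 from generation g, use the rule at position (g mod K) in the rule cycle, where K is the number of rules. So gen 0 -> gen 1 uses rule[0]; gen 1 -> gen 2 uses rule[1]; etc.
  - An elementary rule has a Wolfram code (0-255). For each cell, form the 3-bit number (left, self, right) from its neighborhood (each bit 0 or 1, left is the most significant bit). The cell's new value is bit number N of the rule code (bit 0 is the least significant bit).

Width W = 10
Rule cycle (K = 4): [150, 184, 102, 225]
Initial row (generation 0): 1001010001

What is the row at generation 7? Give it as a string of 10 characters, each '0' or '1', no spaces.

Gen 0: 1001010001
Gen 1 (rule 150): 1111011011
Gen 2 (rule 184): 1110110110
Gen 3 (rule 102): 0011011010
Gen 4 (rule 225): 1001101100
Gen 5 (rule 150): 1110000010
Gen 6 (rule 184): 1101000001
Gen 7 (rule 102): 0111000011

Answer: 0111000011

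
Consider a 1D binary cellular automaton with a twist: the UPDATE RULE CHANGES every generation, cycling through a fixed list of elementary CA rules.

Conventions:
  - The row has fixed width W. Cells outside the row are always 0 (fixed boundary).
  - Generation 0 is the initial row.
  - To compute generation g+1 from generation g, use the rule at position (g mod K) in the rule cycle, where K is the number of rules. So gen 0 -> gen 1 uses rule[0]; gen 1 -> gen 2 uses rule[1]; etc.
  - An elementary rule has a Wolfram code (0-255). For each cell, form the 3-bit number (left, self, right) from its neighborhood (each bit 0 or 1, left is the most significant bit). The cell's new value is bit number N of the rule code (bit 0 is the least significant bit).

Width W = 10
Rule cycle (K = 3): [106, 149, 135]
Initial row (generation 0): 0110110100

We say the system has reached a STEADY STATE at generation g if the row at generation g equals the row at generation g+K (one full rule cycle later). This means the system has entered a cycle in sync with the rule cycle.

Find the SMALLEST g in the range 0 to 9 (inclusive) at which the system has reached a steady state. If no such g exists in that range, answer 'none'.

Answer: 8

Derivation:
Gen 0: 0110110100
Gen 1 (rule 106): 1111111000
Gen 2 (rule 149): 0111110111
Gen 3 (rule 135): 1011100010
Gen 4 (rule 106): 0110100100
Gen 5 (rule 149): 0000110111
Gen 6 (rule 135): 1111000010
Gen 7 (rule 106): 1001000100
Gen 8 (rule 149): 1101110111
Gen 9 (rule 135): 0000100010
Gen 10 (rule 106): 0001000100
Gen 11 (rule 149): 1101110111
Gen 12 (rule 135): 0000100010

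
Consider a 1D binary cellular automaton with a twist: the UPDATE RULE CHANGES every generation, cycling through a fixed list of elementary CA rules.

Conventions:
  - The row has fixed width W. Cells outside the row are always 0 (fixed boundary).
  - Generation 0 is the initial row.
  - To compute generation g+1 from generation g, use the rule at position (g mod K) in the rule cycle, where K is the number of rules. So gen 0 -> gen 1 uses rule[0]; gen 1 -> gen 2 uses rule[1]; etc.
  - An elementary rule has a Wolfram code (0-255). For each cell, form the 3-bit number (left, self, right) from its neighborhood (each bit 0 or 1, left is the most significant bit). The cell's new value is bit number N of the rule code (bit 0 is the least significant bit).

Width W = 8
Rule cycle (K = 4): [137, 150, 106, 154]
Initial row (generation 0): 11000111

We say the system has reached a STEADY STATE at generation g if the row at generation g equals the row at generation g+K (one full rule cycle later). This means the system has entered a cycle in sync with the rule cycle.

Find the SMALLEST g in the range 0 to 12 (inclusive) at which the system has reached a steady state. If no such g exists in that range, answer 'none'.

Answer: none

Derivation:
Gen 0: 11000111
Gen 1 (rule 137): 10010110
Gen 2 (rule 150): 11110001
Gen 3 (rule 106): 10010010
Gen 4 (rule 154): 01101101
Gen 5 (rule 137): 01001000
Gen 6 (rule 150): 11111100
Gen 7 (rule 106): 10000100
Gen 8 (rule 154): 01001010
Gen 9 (rule 137): 00000000
Gen 10 (rule 150): 00000000
Gen 11 (rule 106): 00000000
Gen 12 (rule 154): 00000000
Gen 13 (rule 137): 11111111
Gen 14 (rule 150): 01111110
Gen 15 (rule 106): 11000010
Gen 16 (rule 154): 10100101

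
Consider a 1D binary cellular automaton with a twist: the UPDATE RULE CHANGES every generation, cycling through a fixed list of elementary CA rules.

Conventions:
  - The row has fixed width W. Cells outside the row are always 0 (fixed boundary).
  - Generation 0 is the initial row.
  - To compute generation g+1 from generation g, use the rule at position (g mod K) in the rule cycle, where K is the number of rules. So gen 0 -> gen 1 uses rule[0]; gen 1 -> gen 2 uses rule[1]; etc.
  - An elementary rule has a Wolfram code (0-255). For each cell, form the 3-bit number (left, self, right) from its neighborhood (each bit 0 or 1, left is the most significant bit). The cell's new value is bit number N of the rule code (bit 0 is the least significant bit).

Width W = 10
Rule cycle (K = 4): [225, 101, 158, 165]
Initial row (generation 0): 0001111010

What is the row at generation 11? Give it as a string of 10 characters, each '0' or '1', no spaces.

Gen 0: 0001111010
Gen 1 (rule 225): 1100111100
Gen 2 (rule 101): 0100000101
Gen 3 (rule 158): 1110001101
Gen 4 (rule 165): 0100100011
Gen 5 (rule 225): 0000001001
Gen 6 (rule 101): 1111101001
Gen 7 (rule 158): 1111001111
Gen 8 (rule 165): 0110000110
Gen 9 (rule 225): 0010110010
Gen 10 (rule 101): 1011010010
Gen 11 (rule 158): 1010011111

Answer: 1010011111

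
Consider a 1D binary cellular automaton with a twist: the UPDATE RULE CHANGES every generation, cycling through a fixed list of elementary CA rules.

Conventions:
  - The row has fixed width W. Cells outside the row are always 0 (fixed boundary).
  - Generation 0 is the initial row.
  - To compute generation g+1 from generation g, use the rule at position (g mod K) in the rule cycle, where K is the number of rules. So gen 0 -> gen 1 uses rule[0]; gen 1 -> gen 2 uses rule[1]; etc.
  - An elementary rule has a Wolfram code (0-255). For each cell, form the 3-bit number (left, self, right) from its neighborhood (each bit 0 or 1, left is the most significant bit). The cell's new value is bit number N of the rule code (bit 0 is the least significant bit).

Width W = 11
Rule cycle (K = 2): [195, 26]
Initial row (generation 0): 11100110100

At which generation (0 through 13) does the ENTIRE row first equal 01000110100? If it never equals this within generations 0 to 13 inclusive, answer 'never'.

Answer: 12

Derivation:
Gen 0: 11100110100
Gen 1 (rule 195): 01101010001
Gen 2 (rule 26): 11000001010
Gen 3 (rule 195): 01011110000
Gen 4 (rule 26): 10010001000
Gen 5 (rule 195): 00100110011
Gen 6 (rule 26): 01011101110
Gen 7 (rule 195): 10001100110
Gen 8 (rule 26): 01011011101
Gen 9 (rule 195): 10001001100
Gen 10 (rule 26): 01010111010
Gen 11 (rule 195): 10000011000
Gen 12 (rule 26): 01000110100
Gen 13 (rule 195): 10011010001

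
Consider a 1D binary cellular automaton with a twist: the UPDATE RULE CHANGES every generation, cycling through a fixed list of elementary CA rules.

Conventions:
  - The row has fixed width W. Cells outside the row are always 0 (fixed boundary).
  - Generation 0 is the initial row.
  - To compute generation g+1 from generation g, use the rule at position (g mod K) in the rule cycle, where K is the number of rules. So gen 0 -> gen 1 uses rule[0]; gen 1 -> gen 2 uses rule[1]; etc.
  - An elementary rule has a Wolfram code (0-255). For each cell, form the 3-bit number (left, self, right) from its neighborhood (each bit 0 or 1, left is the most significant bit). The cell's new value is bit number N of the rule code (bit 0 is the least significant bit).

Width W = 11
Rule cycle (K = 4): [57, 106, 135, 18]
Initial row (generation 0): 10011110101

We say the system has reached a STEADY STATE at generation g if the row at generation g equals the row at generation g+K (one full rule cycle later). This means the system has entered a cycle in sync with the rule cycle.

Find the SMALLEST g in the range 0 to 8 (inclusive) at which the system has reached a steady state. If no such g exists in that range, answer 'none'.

Gen 0: 10011110101
Gen 1 (rule 57): 01010001010
Gen 2 (rule 106): 10100010100
Gen 3 (rule 135): 10101110101
Gen 4 (rule 18): 00000000000
Gen 5 (rule 57): 11111111111
Gen 6 (rule 106): 10000000001
Gen 7 (rule 135): 10111111111
Gen 8 (rule 18): 00000000000
Gen 9 (rule 57): 11111111111
Gen 10 (rule 106): 10000000001
Gen 11 (rule 135): 10111111111
Gen 12 (rule 18): 00000000000

Answer: 4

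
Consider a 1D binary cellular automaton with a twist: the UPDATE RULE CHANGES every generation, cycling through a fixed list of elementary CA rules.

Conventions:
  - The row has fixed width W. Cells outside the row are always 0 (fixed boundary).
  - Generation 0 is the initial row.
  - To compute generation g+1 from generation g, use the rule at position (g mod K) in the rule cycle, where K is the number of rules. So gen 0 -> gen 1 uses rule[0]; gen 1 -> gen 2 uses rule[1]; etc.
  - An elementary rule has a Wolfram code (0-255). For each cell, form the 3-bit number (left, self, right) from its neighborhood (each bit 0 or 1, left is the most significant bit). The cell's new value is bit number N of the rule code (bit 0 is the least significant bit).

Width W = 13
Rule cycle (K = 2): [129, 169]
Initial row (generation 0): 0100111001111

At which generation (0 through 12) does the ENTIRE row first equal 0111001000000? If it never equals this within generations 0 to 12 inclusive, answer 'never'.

Answer: 9

Derivation:
Gen 0: 0100111001111
Gen 1 (rule 129): 0000010000110
Gen 2 (rule 169): 1111000110100
Gen 3 (rule 129): 0110010000001
Gen 4 (rule 169): 0100000111100
Gen 5 (rule 129): 0001110011001
Gen 6 (rule 169): 1101100010000
Gen 7 (rule 129): 0000001000111
Gen 8 (rule 169): 1111100010110
Gen 9 (rule 129): 0111001000000
Gen 10 (rule 169): 0110000011111
Gen 11 (rule 129): 0000111001110
Gen 12 (rule 169): 1110110001100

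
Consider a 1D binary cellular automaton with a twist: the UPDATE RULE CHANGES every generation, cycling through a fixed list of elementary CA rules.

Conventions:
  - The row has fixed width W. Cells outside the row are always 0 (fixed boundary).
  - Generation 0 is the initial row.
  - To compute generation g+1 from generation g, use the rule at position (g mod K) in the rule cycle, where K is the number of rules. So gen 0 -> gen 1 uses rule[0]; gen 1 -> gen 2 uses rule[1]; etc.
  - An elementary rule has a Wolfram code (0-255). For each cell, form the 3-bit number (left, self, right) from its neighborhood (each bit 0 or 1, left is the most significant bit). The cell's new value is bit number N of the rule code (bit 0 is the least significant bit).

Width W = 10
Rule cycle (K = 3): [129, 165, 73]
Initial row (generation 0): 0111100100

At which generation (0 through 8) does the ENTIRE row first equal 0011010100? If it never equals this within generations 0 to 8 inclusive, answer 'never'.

Gen 0: 0111100100
Gen 1 (rule 129): 0011000001
Gen 2 (rule 165): 1000011101
Gen 3 (rule 73): 0011010100
Gen 4 (rule 129): 1000000001
Gen 5 (rule 165): 1011111101
Gen 6 (rule 73): 0010000100
Gen 7 (rule 129): 1000110001
Gen 8 (rule 165): 1010000101

Answer: 3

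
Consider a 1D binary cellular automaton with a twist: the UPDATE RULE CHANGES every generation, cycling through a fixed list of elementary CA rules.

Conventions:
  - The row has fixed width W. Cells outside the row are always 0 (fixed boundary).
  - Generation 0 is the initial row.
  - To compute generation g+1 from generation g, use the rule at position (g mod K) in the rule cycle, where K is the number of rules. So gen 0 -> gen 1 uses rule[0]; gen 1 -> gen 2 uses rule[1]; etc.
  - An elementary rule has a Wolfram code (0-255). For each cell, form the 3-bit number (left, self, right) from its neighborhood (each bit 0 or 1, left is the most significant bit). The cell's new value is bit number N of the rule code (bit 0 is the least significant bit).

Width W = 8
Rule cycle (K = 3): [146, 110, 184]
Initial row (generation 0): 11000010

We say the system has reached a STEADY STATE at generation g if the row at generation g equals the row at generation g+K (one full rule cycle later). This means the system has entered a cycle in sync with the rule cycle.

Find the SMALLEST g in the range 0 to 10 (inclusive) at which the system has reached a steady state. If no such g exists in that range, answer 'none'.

Gen 0: 11000010
Gen 1 (rule 146): 00100101
Gen 2 (rule 110): 01101111
Gen 3 (rule 184): 01011110
Gen 4 (rule 146): 10001101
Gen 5 (rule 110): 10011111
Gen 6 (rule 184): 01011110
Gen 7 (rule 146): 10001101
Gen 8 (rule 110): 10011111
Gen 9 (rule 184): 01011110
Gen 10 (rule 146): 10001101
Gen 11 (rule 110): 10011111
Gen 12 (rule 184): 01011110
Gen 13 (rule 146): 10001101

Answer: 3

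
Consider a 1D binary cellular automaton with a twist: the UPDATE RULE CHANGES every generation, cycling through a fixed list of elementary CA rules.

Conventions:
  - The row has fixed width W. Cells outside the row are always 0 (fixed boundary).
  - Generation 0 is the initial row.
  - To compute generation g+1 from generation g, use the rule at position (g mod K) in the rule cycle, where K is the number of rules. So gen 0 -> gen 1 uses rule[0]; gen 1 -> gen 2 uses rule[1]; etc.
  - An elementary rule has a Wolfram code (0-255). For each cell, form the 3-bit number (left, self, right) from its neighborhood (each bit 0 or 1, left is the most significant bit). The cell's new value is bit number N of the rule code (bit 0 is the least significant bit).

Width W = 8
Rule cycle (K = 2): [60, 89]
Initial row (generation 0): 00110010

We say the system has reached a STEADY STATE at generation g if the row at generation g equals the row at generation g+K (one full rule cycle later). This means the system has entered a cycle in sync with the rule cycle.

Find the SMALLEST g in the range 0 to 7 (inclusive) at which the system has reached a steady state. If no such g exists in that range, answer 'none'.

Gen 0: 00110010
Gen 1 (rule 60): 00101011
Gen 2 (rule 89): 10000011
Gen 3 (rule 60): 11000010
Gen 4 (rule 89): 11111001
Gen 5 (rule 60): 10000101
Gen 6 (rule 89): 01110000
Gen 7 (rule 60): 01001000
Gen 8 (rule 89): 00100111
Gen 9 (rule 60): 00110100

Answer: none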